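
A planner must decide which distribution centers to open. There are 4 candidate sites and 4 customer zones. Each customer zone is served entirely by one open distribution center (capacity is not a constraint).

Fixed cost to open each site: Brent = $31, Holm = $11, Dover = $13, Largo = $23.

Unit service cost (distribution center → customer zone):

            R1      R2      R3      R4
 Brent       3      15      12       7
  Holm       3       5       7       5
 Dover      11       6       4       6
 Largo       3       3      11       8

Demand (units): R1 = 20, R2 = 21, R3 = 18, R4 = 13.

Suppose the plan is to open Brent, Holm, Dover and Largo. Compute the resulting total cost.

Each customer zone is assigned to its cheapest site among the open ones.
{Brent, Holm, Dover, Largo}: R1→Brent 3·20=60, R2→Largo 3·21=63, R3→Dover 4·18=72, R4→Holm 5·13=65. Service 260; fixed 78; total 338.

Total cost: 338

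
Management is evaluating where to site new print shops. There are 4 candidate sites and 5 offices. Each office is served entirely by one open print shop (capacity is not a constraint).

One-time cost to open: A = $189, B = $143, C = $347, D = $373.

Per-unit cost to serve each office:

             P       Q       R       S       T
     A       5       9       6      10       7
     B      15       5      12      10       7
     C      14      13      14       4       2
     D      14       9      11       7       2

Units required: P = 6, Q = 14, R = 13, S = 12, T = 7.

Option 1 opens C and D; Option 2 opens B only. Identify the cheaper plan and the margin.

Option 1: {C, D}: P→C 14·6=84, Q→D 9·14=126, R→D 11·13=143, S→C 4·12=48, T→C 2·7=14. Service 415; fixed 720; total 1135.
Option 2: {B}: P→B 15·6=90, Q→B 5·14=70, R→B 12·13=156, S→B 10·12=120, T→B 7·7=49. Service 485; fixed 143; total 628.
Difference: |1135 − 628| = 507.

Option 2 is cheaper by 507.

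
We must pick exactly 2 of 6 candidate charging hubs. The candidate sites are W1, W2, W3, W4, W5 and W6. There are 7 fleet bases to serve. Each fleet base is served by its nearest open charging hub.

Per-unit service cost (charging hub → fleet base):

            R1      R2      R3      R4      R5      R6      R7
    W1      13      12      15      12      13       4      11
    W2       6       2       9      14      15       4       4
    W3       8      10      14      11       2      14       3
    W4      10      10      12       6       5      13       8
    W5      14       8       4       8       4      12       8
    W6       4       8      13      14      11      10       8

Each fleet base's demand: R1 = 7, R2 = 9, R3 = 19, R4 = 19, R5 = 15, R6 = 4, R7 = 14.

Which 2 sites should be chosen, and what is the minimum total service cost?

With exactly 2 open, each fleet base uses its cheapest among the chosen.
{W2, W5}: R1→W2 6·7=42, R2→W2 2·9=18, R3→W5 4·19=76, R4→W5 8·19=152, R5→W5 4·15=60, R6→W2 4·4=16, R7→W2 4·14=56. Service cost 420.
{W3, W5}: service cost 476
{W2, W4}: service cost 492
Among all 15 size-2 choices, {W2, W5} is lowest.

Choose W2 and W5; total service cost 420.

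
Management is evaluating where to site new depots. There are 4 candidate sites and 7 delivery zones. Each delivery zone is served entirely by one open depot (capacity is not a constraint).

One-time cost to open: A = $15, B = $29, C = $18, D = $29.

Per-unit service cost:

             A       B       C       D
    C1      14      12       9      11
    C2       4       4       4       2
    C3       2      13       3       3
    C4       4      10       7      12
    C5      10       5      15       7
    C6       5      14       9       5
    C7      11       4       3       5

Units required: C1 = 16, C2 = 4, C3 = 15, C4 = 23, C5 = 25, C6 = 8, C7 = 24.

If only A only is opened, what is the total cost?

Each delivery zone is assigned to its cheapest site among the open ones.
{A}: C1→A 14·16=224, C2→A 4·4=16, C3→A 2·15=30, C4→A 4·23=92, C5→A 10·25=250, C6→A 5·8=40, C7→A 11·24=264. Service 916; fixed 15; total 931.

Total cost: 931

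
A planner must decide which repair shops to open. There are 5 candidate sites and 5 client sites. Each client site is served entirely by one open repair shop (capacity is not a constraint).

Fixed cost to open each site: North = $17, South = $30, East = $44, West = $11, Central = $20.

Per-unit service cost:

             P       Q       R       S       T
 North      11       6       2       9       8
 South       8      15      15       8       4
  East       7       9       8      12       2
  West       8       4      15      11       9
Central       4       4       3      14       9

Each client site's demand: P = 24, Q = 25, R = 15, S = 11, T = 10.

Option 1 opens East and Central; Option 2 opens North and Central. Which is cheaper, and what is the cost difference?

Option 2 is cheaper by 15.

Option 1: {East, Central}: P→Central 4·24=96, Q→Central 4·25=100, R→Central 3·15=45, S→East 12·11=132, T→East 2·10=20. Service 393; fixed 64; total 457.
Option 2: {North, Central}: P→Central 4·24=96, Q→Central 4·25=100, R→North 2·15=30, S→North 9·11=99, T→North 8·10=80. Service 405; fixed 37; total 442.
Difference: |457 − 442| = 15.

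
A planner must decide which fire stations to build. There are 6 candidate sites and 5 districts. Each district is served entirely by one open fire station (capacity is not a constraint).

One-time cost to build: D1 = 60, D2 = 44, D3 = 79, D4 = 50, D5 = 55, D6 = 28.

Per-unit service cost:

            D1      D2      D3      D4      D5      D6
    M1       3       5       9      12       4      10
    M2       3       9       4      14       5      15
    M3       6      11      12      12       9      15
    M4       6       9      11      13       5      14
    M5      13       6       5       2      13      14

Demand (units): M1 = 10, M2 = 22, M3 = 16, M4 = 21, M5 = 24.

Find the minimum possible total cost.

For any fixed open set, each district goes to its cheapest open site; total = fixed + service.
{D1, D4}: M1→D1 3·10=30, M2→D1 3·22=66, M3→D1 6·16=96, M4→D1 6·21=126, M5→D4 2·24=48. Service 366; fixed 110; total 476.
{D1, D4, D6}: service 366 + fixed 138 = 504
{D1, D4, D5}: service 345 + fixed 165 = 510
{D1, D2, D3, D4, D5, D6}: service 345 + fixed 316 = 661
No other subset beats 476.

Minimum total cost: 476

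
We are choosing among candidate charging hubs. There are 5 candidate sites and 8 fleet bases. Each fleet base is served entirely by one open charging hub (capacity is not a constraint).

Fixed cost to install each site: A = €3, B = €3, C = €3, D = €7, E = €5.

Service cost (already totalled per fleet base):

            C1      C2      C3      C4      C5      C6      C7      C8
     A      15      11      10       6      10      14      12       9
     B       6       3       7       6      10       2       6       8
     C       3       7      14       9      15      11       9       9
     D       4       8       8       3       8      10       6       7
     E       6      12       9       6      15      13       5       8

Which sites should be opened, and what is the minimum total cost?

For any fixed open set, each fleet base goes to its cheapest open site; total = fixed + service.
{B, D}: C1→D 4, C2→B 3, C3→B 7, C4→D 3, C5→D 8, C6→B 2, C7→B 6, C8→D 7. Service 40; fixed 10; total 50.
{B}: service 48 + fixed 3 = 51
{B, C}: C1→C 3, C2→B 3, C3→B 7, C4→B 6, C5→B 10, C6→B 2, C7→B 6, C8→B 8. Service 45; fixed 6; total 51.
{A, B, C, D, E}: service 38 + fixed 21 = 59
No other subset beats 50.

Open B and D; minimum total cost 50.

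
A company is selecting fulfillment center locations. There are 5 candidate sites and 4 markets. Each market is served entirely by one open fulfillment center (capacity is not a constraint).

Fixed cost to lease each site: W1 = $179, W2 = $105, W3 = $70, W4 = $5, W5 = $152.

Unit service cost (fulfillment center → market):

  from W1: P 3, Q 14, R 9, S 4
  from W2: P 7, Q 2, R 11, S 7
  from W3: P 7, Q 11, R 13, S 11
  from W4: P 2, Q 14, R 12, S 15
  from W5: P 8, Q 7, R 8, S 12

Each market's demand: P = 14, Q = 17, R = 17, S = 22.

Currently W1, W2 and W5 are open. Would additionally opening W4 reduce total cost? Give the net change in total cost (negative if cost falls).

Yes — net change −9 (cost falls by 9).

Current service cost with {W1, W2, W5}: 300.
Adding W4: each market re-picks its cheapest; new service cost 286, saving 14.
Extra fixed cost: 5. Net change = 5 − 14 = -9.
(Totals: 736 → 727.)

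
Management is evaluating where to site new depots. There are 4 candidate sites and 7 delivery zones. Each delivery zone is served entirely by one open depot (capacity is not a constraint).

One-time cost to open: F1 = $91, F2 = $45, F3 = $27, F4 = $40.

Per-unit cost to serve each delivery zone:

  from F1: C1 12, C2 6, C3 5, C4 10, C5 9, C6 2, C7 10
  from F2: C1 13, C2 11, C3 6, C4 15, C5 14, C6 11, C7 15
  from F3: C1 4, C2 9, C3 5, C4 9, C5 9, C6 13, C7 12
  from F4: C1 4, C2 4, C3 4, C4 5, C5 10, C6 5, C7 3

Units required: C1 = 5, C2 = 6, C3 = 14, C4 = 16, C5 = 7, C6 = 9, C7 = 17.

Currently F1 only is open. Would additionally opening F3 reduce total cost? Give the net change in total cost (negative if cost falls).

Current service cost with {F1}: 577.
Adding F3: each delivery zone re-picks its cheapest; new service cost 521, saving 56.
Extra fixed cost: 27. Net change = 27 − 56 = -29.
(Totals: 668 → 639.)

Yes — net change −29 (cost falls by 29).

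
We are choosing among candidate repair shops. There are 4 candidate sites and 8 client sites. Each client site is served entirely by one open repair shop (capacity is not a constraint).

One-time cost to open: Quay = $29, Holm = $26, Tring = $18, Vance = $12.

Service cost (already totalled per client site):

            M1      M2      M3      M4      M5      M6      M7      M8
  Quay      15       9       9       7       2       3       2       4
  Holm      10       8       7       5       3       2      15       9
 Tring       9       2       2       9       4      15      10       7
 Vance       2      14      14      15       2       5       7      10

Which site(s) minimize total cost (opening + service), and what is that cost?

For any fixed open set, each client site goes to its cheapest open site; total = fixed + service.
{Tring, Vance}: M1→Vance 2, M2→Tring 2, M3→Tring 2, M4→Tring 9, M5→Vance 2, M6→Vance 5, M7→Vance 7, M8→Tring 7. Service 36; fixed 30; total 66.
{Tring}: service 58 + fixed 18 = 76
{Quay, Tring}: M1→Tring 9, M2→Tring 2, M3→Tring 2, M4→Quay 7, M5→Quay 2, M6→Quay 3, M7→Quay 2, M8→Quay 4. Service 31; fixed 47; total 78.
{Quay, Holm, Tring, Vance}: M1→Vance 2, M2→Tring 2, M3→Tring 2, M4→Holm 5, M5→Quay 2, M6→Holm 2, M7→Quay 2, M8→Quay 4. Service 21; fixed 85; total 106.
(All 15 nonempty subsets were checked; Tring and Vance is lowest.)

Open Tring and Vance; minimum total cost 66.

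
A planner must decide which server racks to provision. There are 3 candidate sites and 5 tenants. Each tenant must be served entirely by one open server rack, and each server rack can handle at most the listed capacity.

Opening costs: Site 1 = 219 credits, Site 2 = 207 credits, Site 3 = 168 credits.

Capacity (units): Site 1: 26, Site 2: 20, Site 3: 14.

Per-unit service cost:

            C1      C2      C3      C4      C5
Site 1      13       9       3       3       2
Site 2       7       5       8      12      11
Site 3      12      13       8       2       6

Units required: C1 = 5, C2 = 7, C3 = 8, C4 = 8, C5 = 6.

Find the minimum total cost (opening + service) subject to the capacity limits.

Open {Site 1, Site 2}: C1→Site 2 7·5=35, C2→Site 2 5·7=35, C3→Site 1 3·8=24, C4→Site 1 3·8=24, C5→Site 1 2·6=12.
Loads: Site 1 carries 22/26, Site 2 carries 12/20. Service 130; fixed 426; total 556.
Next best feasible plan costs 561.

Minimum total cost: 556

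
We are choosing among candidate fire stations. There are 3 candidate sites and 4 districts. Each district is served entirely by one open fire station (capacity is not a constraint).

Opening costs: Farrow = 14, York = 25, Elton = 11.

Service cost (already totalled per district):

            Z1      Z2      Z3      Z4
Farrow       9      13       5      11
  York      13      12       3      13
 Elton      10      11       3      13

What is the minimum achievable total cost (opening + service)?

Minimum total cost: 48

For any fixed open set, each district goes to its cheapest open site; total = fixed + service.
{Elton}: Z1→Elton 10, Z2→Elton 11, Z3→Elton 3, Z4→Elton 13. Service 37; fixed 11; total 48.
{Farrow}: Z1→Farrow 9, Z2→Farrow 13, Z3→Farrow 5, Z4→Farrow 11. Service 38; fixed 14; total 52.
{Farrow, Elton}: service 34 + fixed 25 = 59
{Farrow, York, Elton}: Z1→Farrow 9, Z2→Elton 11, Z3→York 3, Z4→Farrow 11. Service 34; fixed 50; total 84.
(All 7 nonempty subsets were checked; Elton only is lowest.)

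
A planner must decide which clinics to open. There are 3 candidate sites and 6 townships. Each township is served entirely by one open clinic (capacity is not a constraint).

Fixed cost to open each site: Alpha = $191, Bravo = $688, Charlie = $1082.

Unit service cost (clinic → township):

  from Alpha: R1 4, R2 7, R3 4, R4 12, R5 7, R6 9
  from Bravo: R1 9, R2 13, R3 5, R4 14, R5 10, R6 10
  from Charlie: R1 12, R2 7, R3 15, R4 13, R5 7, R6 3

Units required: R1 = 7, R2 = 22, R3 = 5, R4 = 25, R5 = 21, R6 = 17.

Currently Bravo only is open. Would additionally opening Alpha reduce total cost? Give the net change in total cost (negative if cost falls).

Current service cost with {Bravo}: 1104.
Adding Alpha: each township re-picks its cheapest; new service cost 802, saving 302.
Extra fixed cost: 191. Net change = 191 − 302 = -111.
(Totals: 1792 → 1681.)

Yes — net change −111 (cost falls by 111).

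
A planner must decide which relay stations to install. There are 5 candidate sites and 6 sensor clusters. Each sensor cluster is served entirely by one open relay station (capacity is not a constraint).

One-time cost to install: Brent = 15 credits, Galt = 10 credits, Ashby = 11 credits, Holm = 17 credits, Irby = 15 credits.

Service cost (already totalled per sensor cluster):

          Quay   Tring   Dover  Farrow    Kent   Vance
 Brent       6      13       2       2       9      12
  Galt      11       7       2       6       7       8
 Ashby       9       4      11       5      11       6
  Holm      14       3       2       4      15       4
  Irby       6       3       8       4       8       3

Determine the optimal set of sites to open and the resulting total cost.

Open Irby only; minimum total cost 47.

For any fixed open set, each sensor cluster goes to its cheapest open site; total = fixed + service.
{Irby}: Quay→Irby 6, Tring→Irby 3, Dover→Irby 8, Farrow→Irby 4, Kent→Irby 8, Vance→Irby 3. Service 32; fixed 15; total 47.
{Galt, Irby}: Quay→Irby 6, Tring→Irby 3, Dover→Galt 2, Farrow→Irby 4, Kent→Galt 7, Vance→Irby 3. Service 25; fixed 25; total 50.
{Galt}: service 41 + fixed 10 = 51
{Brent, Galt, Ashby, Holm, Irby}: service 23 + fixed 68 = 91
No other subset beats 47.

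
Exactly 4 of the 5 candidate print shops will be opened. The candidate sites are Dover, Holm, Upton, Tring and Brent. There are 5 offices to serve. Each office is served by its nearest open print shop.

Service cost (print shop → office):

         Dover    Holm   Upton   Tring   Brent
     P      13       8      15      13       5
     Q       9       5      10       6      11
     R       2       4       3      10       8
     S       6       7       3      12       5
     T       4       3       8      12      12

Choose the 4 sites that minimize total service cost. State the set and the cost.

With exactly 4 open, each office uses its cheapest among the chosen.
{Dover, Holm, Upton, Brent}: P→Brent 5, Q→Holm 5, R→Dover 2, S→Upton 3, T→Holm 3. Service cost 18.
{Holm, Upton, Tring, Brent}: service cost 19
{Dover, Holm, Tring, Brent}: service cost 20
Among all 5 size-4 choices, {Dover, Holm, Upton, Brent} is lowest.

Choose Dover, Holm, Upton and Brent; total service cost 18.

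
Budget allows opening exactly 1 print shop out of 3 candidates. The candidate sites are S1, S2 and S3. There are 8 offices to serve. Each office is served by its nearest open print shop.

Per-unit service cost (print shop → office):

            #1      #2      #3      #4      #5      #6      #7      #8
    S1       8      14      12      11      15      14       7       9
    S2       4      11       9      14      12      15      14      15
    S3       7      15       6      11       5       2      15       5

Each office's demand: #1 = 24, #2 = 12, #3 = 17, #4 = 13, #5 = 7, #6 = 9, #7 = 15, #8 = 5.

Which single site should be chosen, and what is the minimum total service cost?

Choose S3 only; total service cost 896.

With exactly 1 open, each office uses its cheapest among the chosen.
{S3}: #1→S3 7·24=168, #2→S3 15·12=180, #3→S3 6·17=102, #4→S3 11·13=143, #5→S3 5·7=35, #6→S3 2·9=18, #7→S3 15·15=225, #8→S3 5·5=25. Service cost 896.
{S2}: service cost 1067
{S1}: service cost 1088
Among all 3 size-1 choices, {S3} is lowest.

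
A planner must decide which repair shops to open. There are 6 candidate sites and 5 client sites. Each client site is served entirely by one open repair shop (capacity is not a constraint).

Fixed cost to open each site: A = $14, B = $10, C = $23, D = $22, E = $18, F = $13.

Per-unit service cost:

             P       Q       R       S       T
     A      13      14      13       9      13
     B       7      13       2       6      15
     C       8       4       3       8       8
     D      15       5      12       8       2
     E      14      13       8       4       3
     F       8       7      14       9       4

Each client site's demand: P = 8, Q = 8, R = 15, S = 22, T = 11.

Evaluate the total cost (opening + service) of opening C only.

Each client site is assigned to its cheapest site among the open ones.
{C}: P→C 8·8=64, Q→C 4·8=32, R→C 3·15=45, S→C 8·22=176, T→C 8·11=88. Service 405; fixed 23; total 428.

Total cost: 428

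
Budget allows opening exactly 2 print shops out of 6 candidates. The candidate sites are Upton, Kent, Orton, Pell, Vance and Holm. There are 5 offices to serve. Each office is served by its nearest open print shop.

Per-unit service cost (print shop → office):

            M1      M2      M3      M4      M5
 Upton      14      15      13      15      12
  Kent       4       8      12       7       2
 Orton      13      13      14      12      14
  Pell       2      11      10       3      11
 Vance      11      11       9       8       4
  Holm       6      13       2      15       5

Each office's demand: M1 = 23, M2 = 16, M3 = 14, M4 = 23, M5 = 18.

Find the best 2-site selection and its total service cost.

With exactly 2 open, each office uses its cheapest among the chosen.
{Pell, Holm}: M1→Pell 2·23=46, M2→Pell 11·16=176, M3→Holm 2·14=28, M4→Pell 3·23=69, M5→Holm 5·18=90. Service cost 409.
{Kent, Pell}: service cost 419
{Kent, Holm}: service cost 445
Among all 15 size-2 choices, {Pell, Holm} is lowest.

Choose Pell and Holm; total service cost 409.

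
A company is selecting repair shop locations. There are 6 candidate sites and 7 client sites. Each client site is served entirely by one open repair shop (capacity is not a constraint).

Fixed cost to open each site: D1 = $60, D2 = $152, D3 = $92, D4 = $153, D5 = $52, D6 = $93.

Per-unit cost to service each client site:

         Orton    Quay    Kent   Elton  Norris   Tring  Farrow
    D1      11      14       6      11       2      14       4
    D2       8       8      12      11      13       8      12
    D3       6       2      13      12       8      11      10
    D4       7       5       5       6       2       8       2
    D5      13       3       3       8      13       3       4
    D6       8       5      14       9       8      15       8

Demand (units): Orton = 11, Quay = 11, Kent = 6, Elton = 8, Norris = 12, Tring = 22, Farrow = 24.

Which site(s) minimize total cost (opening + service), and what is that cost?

Open D4 and D5; minimum total cost 519.

For any fixed open set, each client site goes to its cheapest open site; total = fixed + service.
{D4, D5}: Orton→D4 7·11=77, Quay→D5 3·11=33, Kent→D5 3·6=18, Elton→D4 6·8=48, Norris→D4 2·12=24, Tring→D5 3·22=66, Farrow→D4 2·24=48. Service 314; fixed 205; total 519.
{D1, D5}: service 422 + fixed 112 = 534
{D1, D3, D5}: service 356 + fixed 204 = 560
{D1, D2, D3, D4, D5, D6}: service 292 + fixed 602 = 894
No other subset beats 519.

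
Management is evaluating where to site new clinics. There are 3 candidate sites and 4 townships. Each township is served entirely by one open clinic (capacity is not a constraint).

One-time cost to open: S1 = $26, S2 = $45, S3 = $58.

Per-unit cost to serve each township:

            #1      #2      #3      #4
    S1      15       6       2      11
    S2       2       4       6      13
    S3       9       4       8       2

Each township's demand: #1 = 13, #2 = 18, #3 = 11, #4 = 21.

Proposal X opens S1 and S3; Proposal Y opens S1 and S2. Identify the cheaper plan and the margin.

Proposal X: {S1, S3}: #1→S3 9·13=117, #2→S3 4·18=72, #3→S1 2·11=22, #4→S3 2·21=42. Service 253; fixed 84; total 337.
Proposal Y: {S1, S2}: #1→S2 2·13=26, #2→S2 4·18=72, #3→S1 2·11=22, #4→S1 11·21=231. Service 351; fixed 71; total 422.
Difference: |337 − 422| = 85.

Proposal X is cheaper by 85.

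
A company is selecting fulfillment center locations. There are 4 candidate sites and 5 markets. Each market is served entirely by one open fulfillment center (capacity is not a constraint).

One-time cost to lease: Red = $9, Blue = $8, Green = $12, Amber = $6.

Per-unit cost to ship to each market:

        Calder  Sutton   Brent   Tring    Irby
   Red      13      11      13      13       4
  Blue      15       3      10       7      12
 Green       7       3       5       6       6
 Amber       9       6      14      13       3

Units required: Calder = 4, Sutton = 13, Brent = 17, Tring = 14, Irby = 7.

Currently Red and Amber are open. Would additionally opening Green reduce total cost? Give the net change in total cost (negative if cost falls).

Current service cost with {Red, Amber}: 538.
Adding Green: each market re-picks its cheapest; new service cost 257, saving 281.
Extra fixed cost: 12. Net change = 12 − 281 = -269.
(Totals: 553 → 284.)

Yes — net change −269 (cost falls by 269).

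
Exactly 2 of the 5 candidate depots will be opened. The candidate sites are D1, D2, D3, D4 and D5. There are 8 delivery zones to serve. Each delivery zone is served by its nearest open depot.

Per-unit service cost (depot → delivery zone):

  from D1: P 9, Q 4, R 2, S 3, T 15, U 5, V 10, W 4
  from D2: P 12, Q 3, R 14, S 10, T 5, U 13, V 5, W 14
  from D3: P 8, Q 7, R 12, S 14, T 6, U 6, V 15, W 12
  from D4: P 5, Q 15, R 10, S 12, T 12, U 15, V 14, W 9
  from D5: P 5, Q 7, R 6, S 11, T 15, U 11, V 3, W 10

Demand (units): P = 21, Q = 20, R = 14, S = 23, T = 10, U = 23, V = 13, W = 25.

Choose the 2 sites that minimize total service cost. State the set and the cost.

With exactly 2 open, each delivery zone uses its cheapest among the chosen.
{D1, D2}: P→D1 9·21=189, Q→D2 3·20=60, R→D1 2·14=28, S→D1 3·23=69, T→D2 5·10=50, U→D1 5·23=115, V→D2 5·13=65, W→D1 4·25=100. Service cost 676.
{D1, D5}: service cost 686
{D1, D4}: service cost 747
Among all 10 size-2 choices, {D1, D2} is lowest.

Choose D1 and D2; total service cost 676.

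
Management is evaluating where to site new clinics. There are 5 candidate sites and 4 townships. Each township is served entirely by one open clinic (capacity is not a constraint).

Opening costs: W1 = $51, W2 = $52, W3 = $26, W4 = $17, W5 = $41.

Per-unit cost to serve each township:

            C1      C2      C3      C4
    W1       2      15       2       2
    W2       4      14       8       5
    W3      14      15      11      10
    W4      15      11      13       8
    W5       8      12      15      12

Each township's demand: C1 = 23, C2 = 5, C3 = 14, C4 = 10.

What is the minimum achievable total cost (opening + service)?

Minimum total cost: 217

For any fixed open set, each township goes to its cheapest open site; total = fixed + service.
{W1, W4}: C1→W1 2·23=46, C2→W4 11·5=55, C3→W1 2·14=28, C4→W1 2·10=20. Service 149; fixed 68; total 217.
{W1}: C1→W1 2·23=46, C2→W1 15·5=75, C3→W1 2·14=28, C4→W1 2·10=20. Service 169; fixed 51; total 220.
{W1, W3, W4}: C1→W1 2·23=46, C2→W4 11·5=55, C3→W1 2·14=28, C4→W1 2·10=20. Service 149; fixed 94; total 243.
{W1, W2, W3, W4, W5}: service 149 + fixed 187 = 336
No other subset beats 217.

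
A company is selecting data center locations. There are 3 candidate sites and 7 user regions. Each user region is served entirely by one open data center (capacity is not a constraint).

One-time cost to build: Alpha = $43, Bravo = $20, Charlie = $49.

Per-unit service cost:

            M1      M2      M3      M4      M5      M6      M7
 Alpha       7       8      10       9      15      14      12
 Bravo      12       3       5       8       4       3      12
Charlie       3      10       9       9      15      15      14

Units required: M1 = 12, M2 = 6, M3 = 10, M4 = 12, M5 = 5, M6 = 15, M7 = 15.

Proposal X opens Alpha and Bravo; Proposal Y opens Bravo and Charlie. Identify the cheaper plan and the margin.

Proposal Y is cheaper by 42.

Proposal X: {Alpha, Bravo}: M1→Alpha 7·12=84, M2→Bravo 3·6=18, M3→Bravo 5·10=50, M4→Bravo 8·12=96, M5→Bravo 4·5=20, M6→Bravo 3·15=45, M7→Alpha 12·15=180. Service 493; fixed 63; total 556.
Proposal Y: {Bravo, Charlie}: M1→Charlie 3·12=36, M2→Bravo 3·6=18, M3→Bravo 5·10=50, M4→Bravo 8·12=96, M5→Bravo 4·5=20, M6→Bravo 3·15=45, M7→Bravo 12·15=180. Service 445; fixed 69; total 514.
Difference: |556 − 514| = 42.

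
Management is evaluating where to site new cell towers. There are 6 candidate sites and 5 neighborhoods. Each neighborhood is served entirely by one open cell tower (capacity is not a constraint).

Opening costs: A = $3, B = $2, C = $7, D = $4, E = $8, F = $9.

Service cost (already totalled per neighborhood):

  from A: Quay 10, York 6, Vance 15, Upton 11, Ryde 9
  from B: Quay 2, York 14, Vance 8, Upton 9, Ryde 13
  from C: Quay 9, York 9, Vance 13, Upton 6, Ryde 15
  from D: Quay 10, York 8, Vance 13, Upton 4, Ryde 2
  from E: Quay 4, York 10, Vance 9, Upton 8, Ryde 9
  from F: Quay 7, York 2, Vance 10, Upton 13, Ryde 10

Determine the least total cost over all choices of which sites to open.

Minimum total cost: 30

For any fixed open set, each neighborhood goes to its cheapest open site; total = fixed + service.
{B, D}: Quay→B 2, York→D 8, Vance→B 8, Upton→D 4, Ryde→D 2. Service 24; fixed 6; total 30.
{A, B, D}: service 22 + fixed 9 = 31
{B, D, F}: Quay→B 2, York→F 2, Vance→B 8, Upton→D 4, Ryde→D 2. Service 18; fixed 15; total 33.
{A, B, C, D, E, F}: Quay→B 2, York→F 2, Vance→B 8, Upton→D 4, Ryde→D 2. Service 18; fixed 33; total 51.
No other subset beats 30.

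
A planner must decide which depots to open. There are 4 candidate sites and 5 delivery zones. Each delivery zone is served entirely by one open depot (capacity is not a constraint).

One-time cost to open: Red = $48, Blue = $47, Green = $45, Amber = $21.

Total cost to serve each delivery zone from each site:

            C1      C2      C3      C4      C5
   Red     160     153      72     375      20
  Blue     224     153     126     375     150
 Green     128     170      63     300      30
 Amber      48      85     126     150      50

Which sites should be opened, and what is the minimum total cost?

For any fixed open set, each delivery zone goes to its cheapest open site; total = fixed + service.
{Green, Amber}: C1→Amber 48, C2→Amber 85, C3→Green 63, C4→Amber 150, C5→Green 30. Service 376; fixed 66; total 442.
{Red, Amber}: service 375 + fixed 69 = 444
{Red, Green, Amber}: service 366 + fixed 114 = 480
{Red, Blue, Green, Amber}: service 366 + fixed 161 = 527
No other subset beats 442.

Open Green and Amber; minimum total cost 442.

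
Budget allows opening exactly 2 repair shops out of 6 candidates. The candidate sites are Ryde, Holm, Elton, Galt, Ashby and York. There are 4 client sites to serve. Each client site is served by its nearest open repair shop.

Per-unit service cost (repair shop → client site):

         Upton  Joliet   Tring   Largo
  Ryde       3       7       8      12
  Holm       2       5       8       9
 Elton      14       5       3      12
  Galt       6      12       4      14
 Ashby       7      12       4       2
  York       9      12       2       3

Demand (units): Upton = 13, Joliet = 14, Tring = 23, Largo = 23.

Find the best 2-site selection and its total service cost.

With exactly 2 open, each client site uses its cheapest among the chosen.
{Holm, York}: Upton→Holm 2·13=26, Joliet→Holm 5·14=70, Tring→York 2·23=46, Largo→York 3·23=69. Service cost 211.
{Holm, Ashby}: service cost 234
{Ryde, York}: service cost 252
Among all 15 size-2 choices, {Holm, York} is lowest.

Choose Holm and York; total service cost 211.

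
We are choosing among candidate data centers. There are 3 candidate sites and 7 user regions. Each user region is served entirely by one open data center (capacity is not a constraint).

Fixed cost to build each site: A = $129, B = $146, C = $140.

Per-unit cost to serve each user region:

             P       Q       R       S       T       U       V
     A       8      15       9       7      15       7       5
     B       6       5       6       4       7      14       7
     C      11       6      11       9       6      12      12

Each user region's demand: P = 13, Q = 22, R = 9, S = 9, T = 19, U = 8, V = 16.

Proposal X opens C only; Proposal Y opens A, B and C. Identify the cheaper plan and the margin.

Proposal X: {C}: P→C 11·13=143, Q→C 6·22=132, R→C 11·9=99, S→C 9·9=81, T→C 6·19=114, U→C 12·8=96, V→C 12·16=192. Service 857; fixed 140; total 997.
Proposal Y: {A, B, C}: P→B 6·13=78, Q→B 5·22=110, R→B 6·9=54, S→B 4·9=36, T→C 6·19=114, U→A 7·8=56, V→A 5·16=80. Service 528; fixed 415; total 943.
Difference: |997 − 943| = 54.

Proposal Y is cheaper by 54.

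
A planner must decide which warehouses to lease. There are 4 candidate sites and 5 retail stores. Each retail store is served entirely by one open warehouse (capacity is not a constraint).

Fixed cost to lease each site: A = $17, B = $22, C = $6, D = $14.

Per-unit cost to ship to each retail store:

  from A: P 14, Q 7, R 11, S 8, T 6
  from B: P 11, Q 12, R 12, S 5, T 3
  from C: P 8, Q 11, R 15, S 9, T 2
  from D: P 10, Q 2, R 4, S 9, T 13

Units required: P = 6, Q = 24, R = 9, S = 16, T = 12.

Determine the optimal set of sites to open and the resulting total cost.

For any fixed open set, each retail store goes to its cheapest open site; total = fixed + service.
{B, C, D}: P→C 8·6=48, Q→D 2·24=48, R→D 4·9=36, S→B 5·16=80, T→C 2·12=24. Service 236; fixed 42; total 278.
{A, B, C, D}: service 236 + fixed 59 = 295
{B, D}: service 260 + fixed 36 = 296
{C}: service 615 + fixed 6 = 621
No other subset beats 278.

Open B, C and D; minimum total cost 278.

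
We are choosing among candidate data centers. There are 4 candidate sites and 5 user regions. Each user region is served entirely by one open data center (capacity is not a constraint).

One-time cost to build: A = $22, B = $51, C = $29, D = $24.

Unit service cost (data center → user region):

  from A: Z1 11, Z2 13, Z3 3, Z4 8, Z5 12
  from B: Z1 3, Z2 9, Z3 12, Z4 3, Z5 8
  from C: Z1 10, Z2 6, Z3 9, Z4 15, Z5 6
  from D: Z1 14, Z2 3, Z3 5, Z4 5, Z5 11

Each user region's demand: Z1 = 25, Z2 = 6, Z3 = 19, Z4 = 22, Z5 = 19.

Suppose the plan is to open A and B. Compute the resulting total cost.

Total cost: 477

Each user region is assigned to its cheapest site among the open ones.
{A, B}: Z1→B 3·25=75, Z2→B 9·6=54, Z3→A 3·19=57, Z4→B 3·22=66, Z5→B 8·19=152. Service 404; fixed 73; total 477.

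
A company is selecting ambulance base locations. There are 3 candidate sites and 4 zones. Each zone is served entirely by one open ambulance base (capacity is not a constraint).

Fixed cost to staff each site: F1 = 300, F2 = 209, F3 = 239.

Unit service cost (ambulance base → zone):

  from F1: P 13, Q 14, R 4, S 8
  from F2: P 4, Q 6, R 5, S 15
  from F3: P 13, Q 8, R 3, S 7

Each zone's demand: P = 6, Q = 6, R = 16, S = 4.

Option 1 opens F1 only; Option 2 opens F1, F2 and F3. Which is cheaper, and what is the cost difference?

Option 1: {F1}: P→F1 13·6=78, Q→F1 14·6=84, R→F1 4·16=64, S→F1 8·4=32. Service 258; fixed 300; total 558.
Option 2: {F1, F2, F3}: P→F2 4·6=24, Q→F2 6·6=36, R→F3 3·16=48, S→F3 7·4=28. Service 136; fixed 748; total 884.
Difference: |558 − 884| = 326.

Option 1 is cheaper by 326.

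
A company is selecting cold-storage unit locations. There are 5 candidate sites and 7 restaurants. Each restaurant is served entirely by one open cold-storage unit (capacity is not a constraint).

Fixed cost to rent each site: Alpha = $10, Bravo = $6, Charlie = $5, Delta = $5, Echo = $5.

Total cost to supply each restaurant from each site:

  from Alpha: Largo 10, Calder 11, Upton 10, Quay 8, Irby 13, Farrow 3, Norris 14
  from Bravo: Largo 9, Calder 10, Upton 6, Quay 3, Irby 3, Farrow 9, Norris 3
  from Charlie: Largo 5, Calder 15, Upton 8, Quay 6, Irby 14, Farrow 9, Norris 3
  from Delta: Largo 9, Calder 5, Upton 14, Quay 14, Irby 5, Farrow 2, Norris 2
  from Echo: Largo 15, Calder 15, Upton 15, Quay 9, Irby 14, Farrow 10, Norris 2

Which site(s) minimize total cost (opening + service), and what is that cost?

Open Bravo and Delta; minimum total cost 41.

For any fixed open set, each restaurant goes to its cheapest open site; total = fixed + service.
{Bravo, Delta}: Largo→Bravo 9, Calder→Delta 5, Upton→Bravo 6, Quay→Bravo 3, Irby→Bravo 3, Farrow→Delta 2, Norris→Delta 2. Service 30; fixed 11; total 41.
{Bravo, Charlie, Delta}: service 26 + fixed 16 = 42
{Charlie, Delta}: service 33 + fixed 10 = 43
{Alpha, Bravo, Charlie, Delta, Echo}: Largo→Charlie 5, Calder→Delta 5, Upton→Bravo 6, Quay→Bravo 3, Irby→Bravo 3, Farrow→Delta 2, Norris→Delta 2. Service 26; fixed 31; total 57.
No other subset beats 41.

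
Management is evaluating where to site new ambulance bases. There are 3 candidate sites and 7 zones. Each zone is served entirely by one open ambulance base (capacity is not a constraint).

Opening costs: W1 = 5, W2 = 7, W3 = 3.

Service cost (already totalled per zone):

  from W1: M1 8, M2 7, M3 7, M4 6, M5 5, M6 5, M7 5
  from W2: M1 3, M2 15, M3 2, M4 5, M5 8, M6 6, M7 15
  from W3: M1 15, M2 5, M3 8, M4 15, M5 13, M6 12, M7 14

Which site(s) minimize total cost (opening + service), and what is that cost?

Open W1 and W2; minimum total cost 44.

For any fixed open set, each zone goes to its cheapest open site; total = fixed + service.
{W1, W2}: M1→W2 3, M2→W1 7, M3→W2 2, M4→W2 5, M5→W1 5, M6→W1 5, M7→W1 5. Service 32; fixed 12; total 44.
{W1, W2, W3}: M1→W2 3, M2→W3 5, M3→W2 2, M4→W2 5, M5→W1 5, M6→W1 5, M7→W1 5. Service 30; fixed 15; total 45.
{W1}: service 43 + fixed 5 = 48
{W3}: M1→W3 15, M2→W3 5, M3→W3 8, M4→W3 15, M5→W3 13, M6→W3 12, M7→W3 14. Service 82; fixed 3; total 85.
No other subset beats 44.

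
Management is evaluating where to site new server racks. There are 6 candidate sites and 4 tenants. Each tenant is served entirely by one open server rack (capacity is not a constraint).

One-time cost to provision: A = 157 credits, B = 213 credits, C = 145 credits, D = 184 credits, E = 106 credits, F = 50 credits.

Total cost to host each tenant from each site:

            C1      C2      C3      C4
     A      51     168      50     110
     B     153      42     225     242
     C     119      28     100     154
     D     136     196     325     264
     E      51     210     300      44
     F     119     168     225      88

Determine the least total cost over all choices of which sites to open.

Minimum total cost: 474

For any fixed open set, each tenant goes to its cheapest open site; total = fixed + service.
{C, E}: C1→E 51, C2→C 28, C3→C 100, C4→E 44. Service 223; fixed 251; total 474.
{C, E, F}: C1→E 51, C2→C 28, C3→C 100, C4→E 44. Service 223; fixed 301; total 524.
{C, F}: service 335 + fixed 195 = 530
{A, B, C, D, E, F}: C1→A 51, C2→C 28, C3→A 50, C4→E 44. Service 173; fixed 855; total 1028.
No other subset beats 474.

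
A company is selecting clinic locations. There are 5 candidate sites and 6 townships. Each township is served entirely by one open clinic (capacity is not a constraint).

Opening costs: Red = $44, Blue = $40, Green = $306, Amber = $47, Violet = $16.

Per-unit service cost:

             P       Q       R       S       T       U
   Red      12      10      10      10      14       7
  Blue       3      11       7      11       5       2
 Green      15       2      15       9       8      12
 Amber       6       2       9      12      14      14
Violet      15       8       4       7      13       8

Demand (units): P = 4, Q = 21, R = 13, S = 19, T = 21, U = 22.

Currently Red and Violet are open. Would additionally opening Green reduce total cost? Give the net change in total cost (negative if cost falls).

No — net change +75 (cost rises by 75).

Current service cost with {Red, Violet}: 828.
Adding Green: each township re-picks its cheapest; new service cost 597, saving 231.
Extra fixed cost: 306. Net change = 306 − 231 = 75.
(Totals: 888 → 963.)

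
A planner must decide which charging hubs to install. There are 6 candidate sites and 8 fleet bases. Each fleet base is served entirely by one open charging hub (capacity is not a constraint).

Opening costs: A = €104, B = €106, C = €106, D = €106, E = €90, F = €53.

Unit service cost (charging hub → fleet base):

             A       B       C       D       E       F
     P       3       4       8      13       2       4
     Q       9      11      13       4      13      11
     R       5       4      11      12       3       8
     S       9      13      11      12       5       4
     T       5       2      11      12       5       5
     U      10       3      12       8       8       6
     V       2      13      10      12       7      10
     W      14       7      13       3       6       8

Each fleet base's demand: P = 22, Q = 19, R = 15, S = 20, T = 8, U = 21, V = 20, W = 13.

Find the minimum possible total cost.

For any fixed open set, each fleet base goes to its cheapest open site; total = fixed + service.
{A, D, F}: P→A 3·22=66, Q→D 4·19=76, R→A 5·15=75, S→F 4·20=80, T→A 5·8=40, U→F 6·21=126, V→A 2·20=40, W→D 3·13=39. Service 542; fixed 263; total 805.
{A, B, D, F}: service 440 + fixed 369 = 809
{B, D, E}: service 523 + fixed 302 = 825
{A, B, C, D, E, F}: service 403 + fixed 565 = 968
No other subset beats 805.

Minimum total cost: 805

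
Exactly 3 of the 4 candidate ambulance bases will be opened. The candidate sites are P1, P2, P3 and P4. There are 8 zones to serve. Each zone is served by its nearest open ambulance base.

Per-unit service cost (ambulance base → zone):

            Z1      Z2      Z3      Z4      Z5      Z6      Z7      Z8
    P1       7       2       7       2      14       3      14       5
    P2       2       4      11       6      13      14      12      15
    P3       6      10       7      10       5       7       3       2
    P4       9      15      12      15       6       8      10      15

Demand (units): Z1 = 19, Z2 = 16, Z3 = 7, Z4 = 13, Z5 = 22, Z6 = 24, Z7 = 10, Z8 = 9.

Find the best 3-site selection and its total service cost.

With exactly 3 open, each zone uses its cheapest among the chosen.
{P1, P2, P3}: Z1→P2 2·19=38, Z2→P1 2·16=32, Z3→P1 7·7=49, Z4→P1 2·13=26, Z5→P3 5·22=110, Z6→P1 3·24=72, Z7→P3 3·10=30, Z8→P3 2·9=18. Service cost 375.
{P1, P3, P4}: service cost 451
{P1, P2, P4}: service cost 494
Among all 4 size-3 choices, {P1, P2, P3} is lowest.

Choose P1, P2 and P3; total service cost 375.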